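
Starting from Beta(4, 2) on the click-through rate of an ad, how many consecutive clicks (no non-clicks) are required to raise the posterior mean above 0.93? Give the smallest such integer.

After k clicks and 0 non-clicks the posterior is Beta(4+k, 2), with mean (4+k)/(4+2+k).
Set (4+k)/(6+k) > 0.93 and solve: k > (0.93·6 − 4)/(1 − 0.93) = 22.571.
The smallest integer exceeding 22.571 is 23, and checking k=23: (27)/(29) = 0.9310 > 0.93.

k = 23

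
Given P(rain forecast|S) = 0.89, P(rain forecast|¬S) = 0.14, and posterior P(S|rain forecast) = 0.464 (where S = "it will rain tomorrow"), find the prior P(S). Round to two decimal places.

P(S) = 0.12

In odds form, posterior odds = prior odds × likelihood ratio, so prior odds = posterior odds ÷ LR.
Posterior odds = 0.464/(1−0.464) = 0.8657. LR = 0.89/0.14 = 6.3571.
Prior odds = 0.8657/6.3571 = 0.1362, so P(S) = 0.1362/(1+0.1362) ≈ 0.12.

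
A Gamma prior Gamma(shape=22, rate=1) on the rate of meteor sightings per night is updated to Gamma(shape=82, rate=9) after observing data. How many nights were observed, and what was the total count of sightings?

A Gamma(α, β) prior (rate parametrization) on a Poisson rate with n observations summing to S gives posterior Gamma(α+S, β+n).
Matching: Σxᵢ = 82 − 22 = 60 and n = 9 − 1 = 8.

n = 8 nights with total 60 sightings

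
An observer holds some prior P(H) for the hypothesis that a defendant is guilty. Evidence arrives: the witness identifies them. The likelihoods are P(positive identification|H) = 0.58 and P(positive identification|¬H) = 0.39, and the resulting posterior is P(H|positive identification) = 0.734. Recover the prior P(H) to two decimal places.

Bayes' rule in odds form gives O(H|E) = O(H)·[P(E|H)/P(E|¬H)], hence O(H) = O(H|E)/LR.
Posterior odds = 0.734/(1−0.734) = 2.7594. LR = 0.58/0.39 = 1.4872.
Prior odds = 2.7594/1.4872 = 1.8554, so P(H) = 1.8554/(1+1.8554) ≈ 0.65.

P(H) = 0.65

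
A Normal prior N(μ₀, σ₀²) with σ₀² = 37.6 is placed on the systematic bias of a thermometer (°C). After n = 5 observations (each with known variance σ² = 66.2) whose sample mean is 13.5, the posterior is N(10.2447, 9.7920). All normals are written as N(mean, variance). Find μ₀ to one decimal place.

μ₀ = 1.0

The posterior mean is a precision-weighted average: μ_n = (τ₀μ₀ + τ_data·x̄)/(τ₀+τ_data), with τ₀=1/σ₀² and τ_data=n/σ².
Here τ₀ = 1/37.6 = 0.026596 and τ_data = 5/66.2 = 0.075529, so τ_n = 0.102125.
Rearranging for μ₀: μ₀ = (μ_n·τ_n − τ_data·x̄)/τ₀ = (10.2447·0.102125 − 0.075529·13.5) / 0.026596 = 0.026598/0.026596 ≈ 1.0.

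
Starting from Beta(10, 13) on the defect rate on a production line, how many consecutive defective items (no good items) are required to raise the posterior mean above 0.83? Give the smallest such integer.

k = 54

After k defective items and 0 good items the posterior is Beta(10+k, 13), with mean (10+k)/(10+13+k).
Set (10+k)/(23+k) > 0.83 and solve: k > (0.83·23 − 10)/(1 − 0.83) = 53.471.
The smallest integer exceeding 53.471 is 54, and checking k=54: (64)/(77) = 0.8312 > 0.83.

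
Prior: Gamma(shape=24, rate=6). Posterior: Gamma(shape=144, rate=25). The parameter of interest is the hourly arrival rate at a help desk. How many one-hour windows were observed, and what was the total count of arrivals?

n = 19 one-hour windows with total 120 arrivals

A Gamma(α, β) prior (rate parametrization) on a Poisson rate with n observations summing to S gives posterior Gamma(α+S, β+n).
Matching: Σxᵢ = 144 − 24 = 120 and n = 25 − 6 = 19.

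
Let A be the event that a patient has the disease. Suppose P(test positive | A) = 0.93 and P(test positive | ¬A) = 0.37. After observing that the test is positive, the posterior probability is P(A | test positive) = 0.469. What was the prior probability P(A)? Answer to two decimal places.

P(A) = 0.26

Bayes' rule in odds form gives O(A|E) = O(A)·[P(E|A)/P(E|¬A)], hence O(A) = O(A|E)/LR.
Posterior odds = 0.469/(1−0.469) = 0.8832. LR = 0.93/0.37 = 2.5135.
Prior odds = 0.8832/2.5135 = 0.3514, so P(A) = 0.3514/(1+0.3514) ≈ 0.26.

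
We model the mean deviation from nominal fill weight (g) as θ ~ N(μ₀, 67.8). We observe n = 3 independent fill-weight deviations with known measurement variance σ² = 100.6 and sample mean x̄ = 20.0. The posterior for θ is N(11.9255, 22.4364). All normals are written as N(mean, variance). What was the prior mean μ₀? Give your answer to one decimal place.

μ₀ = -4.4

The posterior mean is a precision-weighted average: μ_n = (τ₀μ₀ + τ_data·x̄)/(τ₀+τ_data), with τ₀=1/σ₀² and τ_data=n/σ².
Here τ₀ = 1/67.8 = 0.014749 and τ_data = 3/100.6 = 0.029821, so τ_n = 0.044570.
Rearranging for μ₀: μ₀ = (μ_n·τ_n − τ_data·x̄)/τ₀ = (11.9255·0.044570 − 0.029821·20.0) / 0.014749 = -0.064900/0.014749 ≈ -4.4.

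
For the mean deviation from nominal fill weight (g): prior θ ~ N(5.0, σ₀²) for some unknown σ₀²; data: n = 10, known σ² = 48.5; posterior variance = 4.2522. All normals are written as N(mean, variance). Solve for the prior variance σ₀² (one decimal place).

Posterior precision equals prior precision plus data precision: 1/σ_n² = 1/σ₀² + n/σ².
So 1/σ₀² = 1/4.2522 − 10/48.5 = 0.235172 − 0.206186 = 0.028986.
Hence σ₀² = 1/0.028986 ≈ 34.5.

σ₀² = 34.5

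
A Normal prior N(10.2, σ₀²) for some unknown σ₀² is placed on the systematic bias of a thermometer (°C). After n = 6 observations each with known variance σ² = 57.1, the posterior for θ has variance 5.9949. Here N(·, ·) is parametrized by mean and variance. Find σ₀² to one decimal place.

Posterior precision equals prior precision plus data precision: 1/σ_n² = 1/σ₀² + n/σ².
So 1/σ₀² = 1/5.9949 − 6/57.1 = 0.166808 − 0.105079 = 0.061729.
Hence σ₀² = 1/0.061729 ≈ 16.2.

σ₀² = 16.2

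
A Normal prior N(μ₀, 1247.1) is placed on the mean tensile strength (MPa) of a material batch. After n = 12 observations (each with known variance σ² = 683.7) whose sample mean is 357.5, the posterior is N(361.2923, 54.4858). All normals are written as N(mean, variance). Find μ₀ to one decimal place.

With known observation variance, the Normal–Normal posterior has precision τ_n = τ₀ + n/σ² and mean μ_n = (τ₀μ₀ + (n/σ²)x̄)/τ_n.
Here τ₀ = 1/1247.1 = 0.000802 and τ_data = 12/683.7 = 0.017552, so τ_n = 0.018354.
Rearranging for μ₀: μ₀ = (μ_n·τ_n − τ_data·x̄)/τ₀ = (361.2923·0.018354 − 0.017552·357.5) / 0.000802 = 0.356319/0.000802 ≈ 444.3.

μ₀ = 444.3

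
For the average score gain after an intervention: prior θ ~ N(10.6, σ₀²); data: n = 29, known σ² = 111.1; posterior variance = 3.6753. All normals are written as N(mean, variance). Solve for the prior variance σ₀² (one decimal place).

Posterior precision equals prior precision plus data precision: 1/σ_n² = 1/σ₀² + n/σ².
So 1/σ₀² = 1/3.6753 − 29/111.1 = 0.272087 − 0.261026 = 0.011061.
Hence σ₀² = 1/0.011061 ≈ 90.4.

σ₀² = 90.4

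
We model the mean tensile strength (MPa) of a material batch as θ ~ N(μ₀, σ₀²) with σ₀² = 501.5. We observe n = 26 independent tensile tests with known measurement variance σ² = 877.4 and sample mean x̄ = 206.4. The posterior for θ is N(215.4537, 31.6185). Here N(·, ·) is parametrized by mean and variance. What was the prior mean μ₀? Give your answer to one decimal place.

μ₀ = 350.0

With known observation variance, the Normal–Normal posterior has precision τ_n = τ₀ + n/σ² and mean μ_n = (τ₀μ₀ + (n/σ²)x̄)/τ_n.
Here τ₀ = 1/501.5 = 0.001994 and τ_data = 26/877.4 = 0.029633, so τ_n = 0.031627.
Rearranging for μ₀: μ₀ = (μ_n·τ_n − τ_data·x̄)/τ₀ = (215.4537·0.031627 − 0.029633·206.4) / 0.001994 = 0.697903/0.001994 ≈ 350.0.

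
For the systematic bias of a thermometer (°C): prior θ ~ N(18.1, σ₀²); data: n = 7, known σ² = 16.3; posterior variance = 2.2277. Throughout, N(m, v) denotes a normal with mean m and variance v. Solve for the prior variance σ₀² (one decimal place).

σ₀² = 51.4

For the Normal–Normal model with known σ², precisions add: τ_n = τ₀ + n/σ².
So 1/σ₀² = 1/2.2277 − 7/16.3 = 0.448893 − 0.429448 = 0.019445.
Hence σ₀² = 1/0.019445 ≈ 51.4.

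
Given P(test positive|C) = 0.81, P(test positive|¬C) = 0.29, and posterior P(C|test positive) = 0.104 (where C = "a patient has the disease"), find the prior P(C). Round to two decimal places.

P(C) = 0.04

In odds form, posterior odds = prior odds × likelihood ratio, so prior odds = posterior odds ÷ LR.
Posterior odds = 0.104/(1−0.104) = 0.1161. LR = 0.81/0.29 = 2.7931.
Prior odds = 0.1161/2.7931 = 0.0416, so P(C) = 0.0416/(1+0.0416) ≈ 0.04.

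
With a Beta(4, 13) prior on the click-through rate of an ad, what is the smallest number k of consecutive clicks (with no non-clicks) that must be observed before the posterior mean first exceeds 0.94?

After k clicks and 0 non-clicks the posterior is Beta(4+k, 13), with mean (4+k)/(4+13+k).
Set (4+k)/(17+k) > 0.94 and solve: k > (0.94·17 − 4)/(1 − 0.94) = 199.667.
The smallest integer exceeding 199.667 is 200.

k = 200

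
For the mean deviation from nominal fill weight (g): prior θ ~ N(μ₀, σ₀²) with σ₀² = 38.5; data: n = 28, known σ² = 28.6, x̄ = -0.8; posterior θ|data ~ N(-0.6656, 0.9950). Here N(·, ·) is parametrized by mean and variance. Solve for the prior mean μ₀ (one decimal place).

μ₀ = 4.4

The posterior mean is a precision-weighted average: μ_n = (τ₀μ₀ + τ_data·x̄)/(τ₀+τ_data), with τ₀=1/σ₀² and τ_data=n/σ².
Here τ₀ = 1/38.5 = 0.025974 and τ_data = 28/28.6 = 0.979021, so τ_n = 1.004995.
Rearranging for μ₀: μ₀ = (μ_n·τ_n − τ_data·x̄)/τ₀ = (-0.6656·1.004995 − 0.979021·-0.8) / 0.025974 = 0.114292/0.025974 ≈ 4.4.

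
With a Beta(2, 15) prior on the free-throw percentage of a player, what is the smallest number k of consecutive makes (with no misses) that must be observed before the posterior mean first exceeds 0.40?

After k makes and 0 misses the posterior is Beta(2+k, 15), with mean (2+k)/(2+15+k).
Set (2+k)/(17+k) > 0.40 and solve: k > (0.40·17 − 2)/(1 − 0.40) = 8.000.
The smallest integer exceeding 8.000 is 9, and checking k=9: (11)/(26) = 0.4231 > 0.40.

k = 9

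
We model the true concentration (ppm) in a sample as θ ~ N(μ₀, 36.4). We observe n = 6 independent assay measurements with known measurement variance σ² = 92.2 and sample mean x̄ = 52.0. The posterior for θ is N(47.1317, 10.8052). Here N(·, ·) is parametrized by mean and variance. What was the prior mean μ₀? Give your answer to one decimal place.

The posterior mean is a precision-weighted average: μ_n = (τ₀μ₀ + τ_data·x̄)/(τ₀+τ_data), with τ₀=1/σ₀² and τ_data=n/σ².
Here τ₀ = 1/36.4 = 0.027473 and τ_data = 6/92.2 = 0.065076, so τ_n = 0.092549.
Rearranging for μ₀: μ₀ = (μ_n·τ_n − τ_data·x̄)/τ₀ = (47.1317·0.092549 − 0.065076·52.0) / 0.027473 = 0.978040/0.027473 ≈ 35.6.

μ₀ = 35.6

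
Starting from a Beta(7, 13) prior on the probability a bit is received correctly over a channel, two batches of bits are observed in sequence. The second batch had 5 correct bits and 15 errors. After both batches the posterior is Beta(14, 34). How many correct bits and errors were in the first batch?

Sequential conjugate updates are equivalent to a single update on the pooled data, so total successes = posterior α − prior α and total failures = posterior β − prior β.
Total across both batches: 14−7=7 correct bits, 34−13=21 errors.
Subtract the second batch: 7−5=2 correct bits and 21−15=6 errors.

2 correct bits and 6 errors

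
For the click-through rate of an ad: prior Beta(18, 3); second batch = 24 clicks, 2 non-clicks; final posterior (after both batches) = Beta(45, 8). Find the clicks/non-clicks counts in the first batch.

3 clicks and 3 non-clicks

Sequential conjugate updates are equivalent to a single update on the pooled data, so total successes = posterior α − prior α and total failures = posterior β − prior β.
Total across both batches: 45−18=27 clicks, 8−3=5 non-clicks.
Subtract the second batch: 27−24=3 clicks and 5−2=3 non-clicks.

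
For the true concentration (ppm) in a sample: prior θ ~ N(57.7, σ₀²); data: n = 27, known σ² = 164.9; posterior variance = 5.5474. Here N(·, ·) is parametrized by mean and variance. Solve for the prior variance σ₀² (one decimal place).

σ₀² = 60.5

Posterior precision equals prior precision plus data precision: 1/σ_n² = 1/σ₀² + n/σ².
So 1/σ₀² = 1/5.5474 − 27/164.9 = 0.180265 − 0.163736 = 0.016529.
Hence σ₀² = 1/0.016529 ≈ 60.5.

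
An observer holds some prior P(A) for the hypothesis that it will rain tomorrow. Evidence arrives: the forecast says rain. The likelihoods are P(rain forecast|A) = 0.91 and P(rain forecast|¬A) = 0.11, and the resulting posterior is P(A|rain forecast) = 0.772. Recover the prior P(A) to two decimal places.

P(A) = 0.29

In odds form, posterior odds = prior odds × likelihood ratio, so prior odds = posterior odds ÷ LR.
Posterior odds = 0.772/(1−0.772) = 3.3860. LR = 0.91/0.11 = 8.2727.
Prior odds = 3.3860/8.2727 = 0.4093, so P(A) = 0.4093/(1+0.4093) ≈ 0.29.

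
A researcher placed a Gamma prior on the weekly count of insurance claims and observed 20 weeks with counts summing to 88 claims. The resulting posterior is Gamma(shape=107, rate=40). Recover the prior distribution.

Gamma(shape=19, rate=20)

A Gamma(α, β) prior (rate parametrization) on a Poisson rate with n observations summing to S gives posterior Gamma(α+S, β+n).
So α = 107 − 88 = 19 and β = 40 − 20 = 20.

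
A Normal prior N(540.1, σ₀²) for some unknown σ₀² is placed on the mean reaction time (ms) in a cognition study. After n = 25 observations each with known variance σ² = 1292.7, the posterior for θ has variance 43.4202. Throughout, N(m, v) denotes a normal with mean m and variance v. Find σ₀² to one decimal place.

For the Normal–Normal model with known σ², precisions add: τ_n = τ₀ + n/σ².
So 1/σ₀² = 1/43.4202 − 25/1292.7 = 0.023031 − 0.019339 = 0.003692.
Hence σ₀² = 1/0.003692 ≈ 270.9.

σ₀² = 270.9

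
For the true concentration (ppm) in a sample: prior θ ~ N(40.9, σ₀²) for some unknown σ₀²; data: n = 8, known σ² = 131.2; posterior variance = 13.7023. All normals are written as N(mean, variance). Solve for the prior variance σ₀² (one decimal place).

For the Normal–Normal model with known σ², precisions add: τ_n = τ₀ + n/σ².
So 1/σ₀² = 1/13.7023 − 8/131.2 = 0.072980 − 0.060976 = 0.012004.
Hence σ₀² = 1/0.012004 ≈ 83.3.

σ₀² = 83.3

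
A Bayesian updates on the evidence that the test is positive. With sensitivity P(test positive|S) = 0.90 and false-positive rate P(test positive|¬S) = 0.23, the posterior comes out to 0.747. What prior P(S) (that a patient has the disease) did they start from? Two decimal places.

P(S) = 0.43

Bayes' rule in odds form gives O(S|E) = O(S)·[P(E|S)/P(E|¬S)], hence O(S) = O(S|E)/LR.
Posterior odds = 0.747/(1−0.747) = 2.9526. LR = 0.90/0.23 = 3.9130.
Prior odds = 2.9526/3.9130 = 0.7546, so P(S) = 0.7546/(1+0.7546) ≈ 0.43.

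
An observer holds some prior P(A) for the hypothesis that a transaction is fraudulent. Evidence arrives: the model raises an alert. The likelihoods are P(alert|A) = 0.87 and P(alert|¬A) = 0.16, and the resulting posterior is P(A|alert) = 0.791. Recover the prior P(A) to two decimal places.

P(A) = 0.41

Bayes' rule in odds form gives O(A|E) = O(A)·[P(E|A)/P(E|¬A)], hence O(A) = O(A|E)/LR.
Posterior odds = 0.791/(1−0.791) = 3.7847. LR = 0.87/0.16 = 5.4375.
Prior odds = 3.7847/5.4375 = 0.6960, so P(A) = 0.6960/(1+0.6960) ≈ 0.41.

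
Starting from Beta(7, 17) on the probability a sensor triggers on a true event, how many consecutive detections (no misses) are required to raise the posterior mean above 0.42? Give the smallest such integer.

k = 6

After k detections and 0 misses the posterior is Beta(7+k, 17), with mean (7+k)/(7+17+k).
Set (7+k)/(24+k) > 0.42 and solve: k > (0.42·24 − 7)/(1 − 0.42) = 5.310.
The smallest integer exceeding 5.310 is 6.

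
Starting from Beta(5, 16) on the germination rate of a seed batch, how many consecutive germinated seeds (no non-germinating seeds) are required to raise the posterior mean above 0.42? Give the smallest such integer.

After k germinated seeds and 0 non-germinating seeds the posterior is Beta(5+k, 16), with mean (5+k)/(5+16+k).
Set (5+k)/(21+k) > 0.42 and solve: k > (0.42·21 − 5)/(1 − 0.42) = 6.586.
The smallest integer exceeding 6.586 is 7.

k = 7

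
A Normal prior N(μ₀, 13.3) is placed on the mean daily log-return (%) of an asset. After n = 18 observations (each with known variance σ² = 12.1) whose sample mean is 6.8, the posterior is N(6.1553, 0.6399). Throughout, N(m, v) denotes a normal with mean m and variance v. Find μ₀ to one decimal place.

The posterior mean is a precision-weighted average: μ_n = (τ₀μ₀ + τ_data·x̄)/(τ₀+τ_data), with τ₀=1/σ₀² and τ_data=n/σ².
Here τ₀ = 1/13.3 = 0.075188 and τ_data = 18/12.1 = 1.487603, so τ_n = 1.562791.
Rearranging for μ₀: μ₀ = (μ_n·τ_n − τ_data·x̄)/τ₀ = (6.1553·1.562791 − 1.487603·6.8) / 0.075188 = -0.496253/0.075188 ≈ -6.6.

μ₀ = -6.6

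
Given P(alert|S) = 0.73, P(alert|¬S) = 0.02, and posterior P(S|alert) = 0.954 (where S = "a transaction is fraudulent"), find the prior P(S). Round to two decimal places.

Bayes' rule in odds form gives O(S|E) = O(S)·[P(E|S)/P(E|¬S)], hence O(S) = O(S|E)/LR.
Posterior odds = 0.954/(1−0.954) = 20.7391. LR = 0.73/0.02 = 36.5000.
Prior odds = 20.7391/36.5000 = 0.5682, so P(S) = 0.5682/(1+0.5682) ≈ 0.36.

P(S) = 0.36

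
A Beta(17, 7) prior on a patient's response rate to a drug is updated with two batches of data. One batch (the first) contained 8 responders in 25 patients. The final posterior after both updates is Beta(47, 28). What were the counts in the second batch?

22 responders and 4 non-responders

Because Beta–binomial updating is additive in the counts, the combined data contributed (α_post−α_prior, β_post−β_prior) successes and failures.
Total across both batches: 47−17=30 responders, 28−7=21 non-responders.
Subtract the first batch: 30−8=22 responders and 21−17=4 non-responders.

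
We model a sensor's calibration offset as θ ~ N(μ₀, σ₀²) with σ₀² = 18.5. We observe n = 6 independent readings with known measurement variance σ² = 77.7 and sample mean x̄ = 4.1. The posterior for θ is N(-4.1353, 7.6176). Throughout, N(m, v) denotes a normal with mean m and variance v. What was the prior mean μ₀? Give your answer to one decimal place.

μ₀ = -15.9

The posterior mean is a precision-weighted average: μ_n = (τ₀μ₀ + τ_data·x̄)/(τ₀+τ_data), with τ₀=1/σ₀² and τ_data=n/σ².
Here τ₀ = 1/18.5 = 0.054054 and τ_data = 6/77.7 = 0.077220, so τ_n = 0.131274.
Rearranging for μ₀: μ₀ = (μ_n·τ_n − τ_data·x̄)/τ₀ = (-4.1353·0.131274 − 0.077220·4.1) / 0.054054 = -0.859459/0.054054 ≈ -15.9.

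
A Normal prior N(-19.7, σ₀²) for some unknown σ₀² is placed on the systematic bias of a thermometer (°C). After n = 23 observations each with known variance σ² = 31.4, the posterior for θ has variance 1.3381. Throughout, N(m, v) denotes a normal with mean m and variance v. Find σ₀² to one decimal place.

For the Normal–Normal model with known σ², precisions add: τ_n = τ₀ + n/σ².
So 1/σ₀² = 1/1.3381 − 23/31.4 = 0.747328 − 0.732484 = 0.014844.
Hence σ₀² = 1/0.014844 ≈ 67.4.

σ₀² = 67.4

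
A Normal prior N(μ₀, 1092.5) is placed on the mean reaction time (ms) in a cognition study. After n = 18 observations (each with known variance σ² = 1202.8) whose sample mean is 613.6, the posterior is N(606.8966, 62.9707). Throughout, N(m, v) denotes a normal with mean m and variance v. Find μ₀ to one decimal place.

The posterior mean is a precision-weighted average: μ_n = (τ₀μ₀ + τ_data·x̄)/(τ₀+τ_data), with τ₀=1/σ₀² and τ_data=n/σ².
Here τ₀ = 1/1092.5 = 0.000915 and τ_data = 18/1202.8 = 0.014965, so τ_n = 0.015880.
Rearranging for μ₀: μ₀ = (μ_n·τ_n − τ_data·x̄)/τ₀ = (606.8966·0.015880 − 0.014965·613.6) / 0.000915 = 0.454994/0.000915 ≈ 497.3.

μ₀ = 497.3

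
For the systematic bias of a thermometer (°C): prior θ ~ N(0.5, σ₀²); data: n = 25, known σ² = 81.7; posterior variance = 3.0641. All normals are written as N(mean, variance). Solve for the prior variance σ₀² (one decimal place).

Posterior precision equals prior precision plus data precision: 1/σ_n² = 1/σ₀² + n/σ².
So 1/σ₀² = 1/3.0641 − 25/81.7 = 0.326360 − 0.305998 = 0.020362.
Hence σ₀² = 1/0.020362 ≈ 49.1.

σ₀² = 49.1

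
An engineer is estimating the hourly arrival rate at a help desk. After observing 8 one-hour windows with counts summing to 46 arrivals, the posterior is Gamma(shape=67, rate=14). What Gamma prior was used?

Gamma(shape=21, rate=6)

A Gamma(α, β) prior (rate parametrization) on a Poisson rate with n observations summing to S gives posterior Gamma(α+S, β+n).
So α = 67 − 46 = 21 and β = 14 − 8 = 6.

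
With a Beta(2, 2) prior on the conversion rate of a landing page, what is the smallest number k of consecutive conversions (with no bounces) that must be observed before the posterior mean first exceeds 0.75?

k = 5

After k conversions and 0 bounces the posterior is Beta(2+k, 2), with mean (2+k)/(2+2+k).
Set (2+k)/(4+k) > 0.75 and solve: k > (0.75·4 − 2)/(1 − 0.75) = 4.000.
The smallest integer exceeding 4.000 is 5, and checking k=5: (7)/(9) = 0.7778 > 0.75.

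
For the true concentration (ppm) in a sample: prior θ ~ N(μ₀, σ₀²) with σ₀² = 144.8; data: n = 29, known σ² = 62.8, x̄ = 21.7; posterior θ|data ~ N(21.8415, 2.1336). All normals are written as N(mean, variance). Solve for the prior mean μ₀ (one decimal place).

With known observation variance, the Normal–Normal posterior has precision τ_n = τ₀ + n/σ² and mean μ_n = (τ₀μ₀ + (n/σ²)x̄)/τ_n.
Here τ₀ = 1/144.8 = 0.006906 and τ_data = 29/62.8 = 0.461783, so τ_n = 0.468689.
Rearranging for μ₀: μ₀ = (μ_n·τ_n − τ_data·x̄)/τ₀ = (21.8415·0.468689 − 0.461783·21.7) / 0.006906 = 0.216180/0.006906 ≈ 31.3.

μ₀ = 31.3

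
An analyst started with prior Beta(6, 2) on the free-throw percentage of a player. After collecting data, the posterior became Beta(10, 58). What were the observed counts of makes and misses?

4 makes and 56 misses

Beta is conjugate to the binomial likelihood: posterior = Beta(a+s, b+f).
Match parameters: s=10−6=4, f=58−2=56.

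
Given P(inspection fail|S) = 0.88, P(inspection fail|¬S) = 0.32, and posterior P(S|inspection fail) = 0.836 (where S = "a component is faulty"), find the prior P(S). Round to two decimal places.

P(S) = 0.65

In odds form, posterior odds = prior odds × likelihood ratio, so prior odds = posterior odds ÷ LR.
Posterior odds = 0.836/(1−0.836) = 5.0976. LR = 0.88/0.32 = 2.7500.
Prior odds = 5.0976/2.7500 = 1.8537, so P(S) = 1.8537/(1+1.8537) ≈ 0.65.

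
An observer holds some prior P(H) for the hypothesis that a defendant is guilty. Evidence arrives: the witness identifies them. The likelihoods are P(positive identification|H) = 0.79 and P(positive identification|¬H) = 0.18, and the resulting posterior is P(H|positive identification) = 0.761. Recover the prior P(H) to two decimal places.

P(H) = 0.42

In odds form, posterior odds = prior odds × likelihood ratio, so prior odds = posterior odds ÷ LR.
Posterior odds = 0.761/(1−0.761) = 3.1841. LR = 0.79/0.18 = 4.3889.
Prior odds = 3.1841/4.3889 = 0.7255, so P(H) = 0.7255/(1+0.7255) ≈ 0.42.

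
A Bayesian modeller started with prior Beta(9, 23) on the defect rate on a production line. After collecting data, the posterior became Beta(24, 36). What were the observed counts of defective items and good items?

A Beta(α, β) prior with s successes and f failures in binomial data gives a Beta(α+s, β+f) posterior.
Match parameters: s=24−9=15, f=36−23=13.

15 defective items and 13 good items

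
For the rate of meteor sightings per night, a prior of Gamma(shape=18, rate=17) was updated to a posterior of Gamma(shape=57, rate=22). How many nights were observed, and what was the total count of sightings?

n = 5 nights with total 39 sightings

A Gamma(α, β) prior (rate parametrization) on a Poisson rate with n observations summing to S gives posterior Gamma(α+S, β+n).
Matching: Σxᵢ = 57 − 18 = 39 and n = 22 − 17 = 5.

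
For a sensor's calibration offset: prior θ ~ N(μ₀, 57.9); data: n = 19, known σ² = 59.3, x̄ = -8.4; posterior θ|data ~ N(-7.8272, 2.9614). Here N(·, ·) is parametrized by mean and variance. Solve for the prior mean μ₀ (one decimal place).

μ₀ = 2.8

The posterior mean is a precision-weighted average: μ_n = (τ₀μ₀ + τ_data·x̄)/(τ₀+τ_data), with τ₀=1/σ₀² and τ_data=n/σ².
Here τ₀ = 1/57.9 = 0.017271 and τ_data = 19/59.3 = 0.320405, so τ_n = 0.337676.
Rearranging for μ₀: μ₀ = (μ_n·τ_n − τ_data·x̄)/τ₀ = (-7.8272·0.337676 − 0.320405·-8.4) / 0.017271 = 0.048344/0.017271 ≈ 2.8.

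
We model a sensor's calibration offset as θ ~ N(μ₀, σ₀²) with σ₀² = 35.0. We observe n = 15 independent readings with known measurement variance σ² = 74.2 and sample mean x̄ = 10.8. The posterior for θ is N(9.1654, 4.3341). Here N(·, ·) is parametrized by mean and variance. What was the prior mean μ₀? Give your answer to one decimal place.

μ₀ = -2.4

The posterior mean is a precision-weighted average: μ_n = (τ₀μ₀ + τ_data·x̄)/(τ₀+τ_data), with τ₀=1/σ₀² and τ_data=n/σ².
Here τ₀ = 1/35.0 = 0.028571 and τ_data = 15/74.2 = 0.202156, so τ_n = 0.230727.
Rearranging for μ₀: μ₀ = (μ_n·τ_n − τ_data·x̄)/τ₀ = (9.1654·0.230727 − 0.202156·10.8) / 0.028571 = -0.068580/0.028571 ≈ -2.4.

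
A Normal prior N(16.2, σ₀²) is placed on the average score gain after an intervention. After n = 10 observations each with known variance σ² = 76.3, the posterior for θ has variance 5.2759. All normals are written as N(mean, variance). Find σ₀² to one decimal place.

σ₀² = 17.1

For the Normal–Normal model with known σ², precisions add: τ_n = τ₀ + n/σ².
So 1/σ₀² = 1/5.2759 − 10/76.3 = 0.189541 − 0.131062 = 0.058479.
Hence σ₀² = 1/0.058479 ≈ 17.1.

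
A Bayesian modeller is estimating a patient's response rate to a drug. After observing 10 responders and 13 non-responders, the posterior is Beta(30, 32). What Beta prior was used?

Beta(20, 19)

A Beta(α, β) prior with s successes and f failures in binomial data gives a Beta(α+s, β+f) posterior.
Subtract the data counts: 30−10=20, 32−13=19.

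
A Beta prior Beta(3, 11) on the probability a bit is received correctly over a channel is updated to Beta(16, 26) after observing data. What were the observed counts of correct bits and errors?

13 correct bits and 15 errors

Under Beta–binomial conjugacy the posterior parameters are (a+s, b+f).
Match parameters: s=16−3=13, f=26−11=15.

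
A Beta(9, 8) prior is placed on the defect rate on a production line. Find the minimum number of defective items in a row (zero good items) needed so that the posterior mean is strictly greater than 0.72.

k = 12

After k defective items and 0 good items the posterior is Beta(9+k, 8), with mean (9+k)/(9+8+k).
Set (9+k)/(17+k) > 0.72 and solve: k > (0.72·17 − 9)/(1 − 0.72) = 11.571.
The smallest integer exceeding 11.571 is 12.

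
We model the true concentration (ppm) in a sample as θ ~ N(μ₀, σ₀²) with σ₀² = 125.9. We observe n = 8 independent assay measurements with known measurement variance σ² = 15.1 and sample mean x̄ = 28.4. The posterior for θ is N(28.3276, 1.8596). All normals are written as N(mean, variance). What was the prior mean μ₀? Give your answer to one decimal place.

μ₀ = 23.5

With known observation variance, the Normal–Normal posterior has precision τ_n = τ₀ + n/σ² and mean μ_n = (τ₀μ₀ + (n/σ²)x̄)/τ_n.
Here τ₀ = 1/125.9 = 0.007943 and τ_data = 8/15.1 = 0.529801, so τ_n = 0.537744.
Rearranging for μ₀: μ₀ = (μ_n·τ_n − τ_data·x̄)/τ₀ = (28.3276·0.537744 − 0.529801·28.4) / 0.007943 = 0.186649/0.007943 ≈ 23.5.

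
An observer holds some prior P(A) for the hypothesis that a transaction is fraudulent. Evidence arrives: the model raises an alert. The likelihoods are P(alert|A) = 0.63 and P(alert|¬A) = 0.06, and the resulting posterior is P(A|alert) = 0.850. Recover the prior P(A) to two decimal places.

In odds form, posterior odds = prior odds × likelihood ratio, so prior odds = posterior odds ÷ LR.
Posterior odds = 0.850/(1−0.850) = 5.6667. LR = 0.63/0.06 = 10.5000.
Prior odds = 5.6667/10.5000 = 0.5397, so P(A) = 0.5397/(1+0.5397) ≈ 0.35.

P(A) = 0.35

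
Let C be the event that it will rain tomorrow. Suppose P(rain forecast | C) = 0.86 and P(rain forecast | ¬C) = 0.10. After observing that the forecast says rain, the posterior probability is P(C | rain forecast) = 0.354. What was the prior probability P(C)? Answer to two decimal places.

P(C) = 0.06

In odds form, posterior odds = prior odds × likelihood ratio, so prior odds = posterior odds ÷ LR.
Posterior odds = 0.354/(1−0.354) = 0.5480. LR = 0.86/0.10 = 8.6000.
Prior odds = 0.5480/8.6000 = 0.0637, so P(C) = 0.0637/(1+0.0637) ≈ 0.06.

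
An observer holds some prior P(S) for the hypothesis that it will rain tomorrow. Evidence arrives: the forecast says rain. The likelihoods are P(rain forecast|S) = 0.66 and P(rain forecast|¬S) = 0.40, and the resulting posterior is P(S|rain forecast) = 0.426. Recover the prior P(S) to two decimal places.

In odds form, posterior odds = prior odds × likelihood ratio, so prior odds = posterior odds ÷ LR.
Posterior odds = 0.426/(1−0.426) = 0.7422. LR = 0.66/0.40 = 1.6500.
Prior odds = 0.7422/1.6500 = 0.4498, so P(S) = 0.4498/(1+0.4498) ≈ 0.31.

P(S) = 0.31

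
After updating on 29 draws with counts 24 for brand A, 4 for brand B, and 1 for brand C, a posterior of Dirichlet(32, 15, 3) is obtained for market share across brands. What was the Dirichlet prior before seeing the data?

For a Dirichlet(α) prior with multinomial counts c, the posterior is Dirichlet(α + c) componentwise.
Subtract each count from the matching posterior parameter: 32−24=8, 15−4=11, 3−1=2.

Dirichlet(8, 11, 2)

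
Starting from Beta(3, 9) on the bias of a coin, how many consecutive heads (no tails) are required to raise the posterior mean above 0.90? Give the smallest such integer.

k = 79

After k heads and 0 tails the posterior is Beta(3+k, 9), with mean (3+k)/(3+9+k).
Set (3+k)/(12+k) > 0.90 and solve: k > (0.90·12 − 3)/(1 − 0.90) = 78.000.
The smallest integer exceeding 78.000 is 79.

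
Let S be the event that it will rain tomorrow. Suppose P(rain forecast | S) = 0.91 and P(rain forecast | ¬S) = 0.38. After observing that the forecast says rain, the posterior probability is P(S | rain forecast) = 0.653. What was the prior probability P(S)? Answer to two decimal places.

Bayes' rule in odds form gives O(S|E) = O(S)·[P(E|S)/P(E|¬S)], hence O(S) = O(S|E)/LR.
Posterior odds = 0.653/(1−0.653) = 1.8818. LR = 0.91/0.38 = 2.3947.
Prior odds = 1.8818/2.3947 = 0.7858, so P(S) = 0.7858/(1+0.7858) ≈ 0.44.

P(S) = 0.44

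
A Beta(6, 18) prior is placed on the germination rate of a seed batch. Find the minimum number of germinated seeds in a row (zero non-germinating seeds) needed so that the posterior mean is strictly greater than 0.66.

After k germinated seeds and 0 non-germinating seeds the posterior is Beta(6+k, 18), with mean (6+k)/(6+18+k).
Set (6+k)/(24+k) > 0.66 and solve: k > (0.66·24 − 6)/(1 − 0.66) = 28.941.
The smallest integer exceeding 28.941 is 29, and checking k=29: (35)/(53) = 0.6604 > 0.66.

k = 29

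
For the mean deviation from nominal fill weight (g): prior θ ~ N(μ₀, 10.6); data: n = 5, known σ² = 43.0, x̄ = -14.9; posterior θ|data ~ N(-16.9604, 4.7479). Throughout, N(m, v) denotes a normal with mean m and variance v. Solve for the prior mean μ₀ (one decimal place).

μ₀ = -19.5

With known observation variance, the Normal–Normal posterior has precision τ_n = τ₀ + n/σ² and mean μ_n = (τ₀μ₀ + (n/σ²)x̄)/τ_n.
Here τ₀ = 1/10.6 = 0.094340 and τ_data = 5/43.0 = 0.116279, so τ_n = 0.210619.
Rearranging for μ₀: μ₀ = (μ_n·τ_n − τ_data·x̄)/τ₀ = (-16.9604·0.210619 − 0.116279·-14.9) / 0.094340 = -1.839625/0.094340 ≈ -19.5.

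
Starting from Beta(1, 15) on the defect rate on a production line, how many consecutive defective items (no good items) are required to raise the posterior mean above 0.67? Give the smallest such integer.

After k defective items and 0 good items the posterior is Beta(1+k, 15), with mean (1+k)/(1+15+k).
Set (1+k)/(16+k) > 0.67 and solve: k > (0.67·16 − 1)/(1 − 0.67) = 29.455.
The smallest integer exceeding 29.455 is 30.

k = 30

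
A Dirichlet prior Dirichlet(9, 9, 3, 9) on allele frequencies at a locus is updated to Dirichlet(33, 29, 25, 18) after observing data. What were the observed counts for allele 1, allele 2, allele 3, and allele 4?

counts (24, 20, 22, 9)

For a Dirichlet(α) prior with multinomial counts c, the posterior is Dirichlet(α + c) componentwise.
Counts are posterior − prior componentwise: 33−9=24, 29−9=20, 25−3=22, 18−9=9.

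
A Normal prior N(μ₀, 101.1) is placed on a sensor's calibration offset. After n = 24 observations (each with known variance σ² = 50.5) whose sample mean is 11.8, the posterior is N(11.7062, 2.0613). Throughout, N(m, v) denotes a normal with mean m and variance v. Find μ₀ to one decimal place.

μ₀ = 7.2

The posterior mean is a precision-weighted average: μ_n = (τ₀μ₀ + τ_data·x̄)/(τ₀+τ_data), with τ₀=1/σ₀² and τ_data=n/σ².
Here τ₀ = 1/101.1 = 0.009891 and τ_data = 24/50.5 = 0.475248, so τ_n = 0.485139.
Rearranging for μ₀: μ₀ = (μ_n·τ_n − τ_data·x̄)/τ₀ = (11.7062·0.485139 − 0.475248·11.8) / 0.009891 = 0.071208/0.009891 ≈ 7.2.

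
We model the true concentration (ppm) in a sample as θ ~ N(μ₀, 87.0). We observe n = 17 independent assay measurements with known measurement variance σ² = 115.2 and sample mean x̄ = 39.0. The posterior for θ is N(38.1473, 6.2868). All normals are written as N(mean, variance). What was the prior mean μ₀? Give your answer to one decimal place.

With known observation variance, the Normal–Normal posterior has precision τ_n = τ₀ + n/σ² and mean μ_n = (τ₀μ₀ + (n/σ²)x̄)/τ_n.
Here τ₀ = 1/87.0 = 0.011494 and τ_data = 17/115.2 = 0.147569, so τ_n = 0.159063.
Rearranging for μ₀: μ₀ = (μ_n·τ_n − τ_data·x̄)/τ₀ = (38.1473·0.159063 − 0.147569·39.0) / 0.011494 = 0.312633/0.011494 ≈ 27.2.

μ₀ = 27.2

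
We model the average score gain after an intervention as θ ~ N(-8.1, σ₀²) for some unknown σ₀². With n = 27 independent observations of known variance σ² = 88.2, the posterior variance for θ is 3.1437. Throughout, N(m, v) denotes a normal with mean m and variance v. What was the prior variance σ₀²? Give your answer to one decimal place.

Posterior precision equals prior precision plus data precision: 1/σ_n² = 1/σ₀² + n/σ².
So 1/σ₀² = 1/3.1437 − 27/88.2 = 0.318097 − 0.306122 = 0.011975.
Hence σ₀² = 1/0.011975 ≈ 83.5.

σ₀² = 83.5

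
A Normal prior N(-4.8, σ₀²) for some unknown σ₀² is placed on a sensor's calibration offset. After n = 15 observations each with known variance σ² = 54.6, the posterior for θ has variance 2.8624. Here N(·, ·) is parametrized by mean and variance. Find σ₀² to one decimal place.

σ₀² = 13.4

For the Normal–Normal model with known σ², precisions add: τ_n = τ₀ + n/σ².
So 1/σ₀² = 1/2.8624 − 15/54.6 = 0.349357 − 0.274725 = 0.074632.
Hence σ₀² = 1/0.074632 ≈ 13.4.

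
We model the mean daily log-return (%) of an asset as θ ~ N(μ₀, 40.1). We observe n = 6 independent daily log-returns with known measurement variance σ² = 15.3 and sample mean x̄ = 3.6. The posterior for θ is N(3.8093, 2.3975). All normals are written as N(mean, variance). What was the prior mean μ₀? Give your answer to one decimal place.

With known observation variance, the Normal–Normal posterior has precision τ_n = τ₀ + n/σ² and mean μ_n = (τ₀μ₀ + (n/σ²)x̄)/τ_n.
Here τ₀ = 1/40.1 = 0.024938 and τ_data = 6/15.3 = 0.392157, so τ_n = 0.417095.
Rearranging for μ₀: μ₀ = (μ_n·τ_n − τ_data·x̄)/τ₀ = (3.8093·0.417095 − 0.392157·3.6) / 0.024938 = 0.177075/0.024938 ≈ 7.1.

μ₀ = 7.1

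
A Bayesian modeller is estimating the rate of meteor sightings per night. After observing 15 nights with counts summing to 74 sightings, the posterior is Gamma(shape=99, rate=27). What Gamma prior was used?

Gamma(shape=25, rate=12)

A Gamma(α, β) prior (rate parametrization) on a Poisson rate with n observations summing to S gives posterior Gamma(α+S, β+n).
So α = 99 − 74 = 25 and β = 27 − 15 = 12.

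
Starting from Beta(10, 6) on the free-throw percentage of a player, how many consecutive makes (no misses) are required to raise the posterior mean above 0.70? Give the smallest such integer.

After k makes and 0 misses the posterior is Beta(10+k, 6), with mean (10+k)/(10+6+k).
Set (10+k)/(16+k) > 0.70 and solve: k > (0.70·16 − 10)/(1 − 0.70) = 4.000.
The smallest integer exceeding 4.000 is 5.

k = 5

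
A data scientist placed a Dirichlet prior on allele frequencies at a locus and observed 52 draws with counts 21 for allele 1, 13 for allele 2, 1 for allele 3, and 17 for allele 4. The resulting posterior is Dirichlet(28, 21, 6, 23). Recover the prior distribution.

Dirichlet(7, 8, 5, 6)

For a Dirichlet(α) prior with multinomial counts c, the posterior is Dirichlet(α + c) componentwise.
Subtract each count from the matching posterior parameter: 28−21=7, 21−13=8, 6−1=5, 23−17=6.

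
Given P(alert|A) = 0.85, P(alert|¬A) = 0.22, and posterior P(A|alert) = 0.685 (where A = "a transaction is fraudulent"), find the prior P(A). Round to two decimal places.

In odds form, posterior odds = prior odds × likelihood ratio, so prior odds = posterior odds ÷ LR.
Posterior odds = 0.685/(1−0.685) = 2.1746. LR = 0.85/0.22 = 3.8636.
Prior odds = 2.1746/3.8636 = 0.5628, so P(A) = 0.5628/(1+0.5628) ≈ 0.36.

P(A) = 0.36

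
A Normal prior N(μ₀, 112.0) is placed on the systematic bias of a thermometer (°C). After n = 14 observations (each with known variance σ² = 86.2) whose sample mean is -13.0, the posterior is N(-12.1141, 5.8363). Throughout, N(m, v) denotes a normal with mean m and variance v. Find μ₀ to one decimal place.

μ₀ = 4.0

The posterior mean is a precision-weighted average: μ_n = (τ₀μ₀ + τ_data·x̄)/(τ₀+τ_data), with τ₀=1/σ₀² and τ_data=n/σ².
Here τ₀ = 1/112.0 = 0.008929 and τ_data = 14/86.2 = 0.162413, so τ_n = 0.171342.
Rearranging for μ₀: μ₀ = (μ_n·τ_n − τ_data·x̄)/τ₀ = (-12.1141·0.171342 − 0.162413·-13.0) / 0.008929 = 0.035715/0.008929 ≈ 4.0.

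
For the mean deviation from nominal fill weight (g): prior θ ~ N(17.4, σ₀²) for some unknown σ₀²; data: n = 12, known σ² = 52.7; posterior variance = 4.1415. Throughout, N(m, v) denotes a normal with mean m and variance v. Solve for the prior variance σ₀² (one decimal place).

Posterior precision equals prior precision plus data precision: 1/σ_n² = 1/σ₀² + n/σ².
So 1/σ₀² = 1/4.1415 − 12/52.7 = 0.241458 − 0.227704 = 0.013754.
Hence σ₀² = 1/0.013754 ≈ 72.7.

σ₀² = 72.7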